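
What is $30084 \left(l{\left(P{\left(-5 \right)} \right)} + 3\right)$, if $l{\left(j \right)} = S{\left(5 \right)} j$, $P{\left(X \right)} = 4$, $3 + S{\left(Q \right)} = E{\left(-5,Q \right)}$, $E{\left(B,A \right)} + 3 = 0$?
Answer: $-631764$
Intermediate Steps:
$E{\left(B,A \right)} = -3$ ($E{\left(B,A \right)} = -3 + 0 = -3$)
$S{\left(Q \right)} = -6$ ($S{\left(Q \right)} = -3 - 3 = -6$)
$l{\left(j \right)} = - 6 j$
$30084 \left(l{\left(P{\left(-5 \right)} \right)} + 3\right) = 30084 \left(\left(-6\right) 4 + 3\right) = 30084 \left(-24 + 3\right) = 30084 \left(-21\right) = -631764$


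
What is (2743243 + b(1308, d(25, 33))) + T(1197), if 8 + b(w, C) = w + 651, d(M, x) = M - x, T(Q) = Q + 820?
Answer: 2747211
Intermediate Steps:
T(Q) = 820 + Q
b(w, C) = 643 + w (b(w, C) = -8 + (w + 651) = -8 + (651 + w) = 643 + w)
(2743243 + b(1308, d(25, 33))) + T(1197) = (2743243 + (643 + 1308)) + (820 + 1197) = (2743243 + 1951) + 2017 = 2745194 + 2017 = 2747211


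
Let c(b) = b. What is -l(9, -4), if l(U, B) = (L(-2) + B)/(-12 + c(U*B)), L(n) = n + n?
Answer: -⅙ ≈ -0.16667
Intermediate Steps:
L(n) = 2*n
l(U, B) = (-4 + B)/(-12 + B*U) (l(U, B) = (2*(-2) + B)/(-12 + U*B) = (-4 + B)/(-12 + B*U))
-l(9, -4) = -(-4 - 4)/(-12 - 4*9) = -(-8)/(-12 - 36) = -(-8)/(-48) = -(-1)*(-8)/48 = -1*⅙ = -⅙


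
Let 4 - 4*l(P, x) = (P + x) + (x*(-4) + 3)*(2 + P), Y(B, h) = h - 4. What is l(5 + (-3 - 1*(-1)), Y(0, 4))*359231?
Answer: -2514617/2 ≈ -1.2573e+6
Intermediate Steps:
Y(B, h) = -4 + h
l(P, x) = 1 - P/4 - x/4 - (2 + P)*(3 - 4*x)/4 (l(P, x) = 1 - ((P + x) + (x*(-4) + 3)*(2 + P))/4 = 1 - ((P + x) + (-4*x + 3)*(2 + P))/4 = 1 - ((P + x) + (3 - 4*x)*(2 + P))/4 = 1 - ((P + x) + (2 + P)*(3 - 4*x))/4 = 1 - (P + x + (2 + P)*(3 - 4*x))/4 = 1 + (-P/4 - x/4 - (2 + P)*(3 - 4*x)/4) = 1 - P/4 - x/4 - (2 + P)*(3 - 4*x)/4)
l(5 + (-3 - 1*(-1)), Y(0, 4))*359231 = (-½ - (5 + (-3 - 1*(-1))) + 7*(-4 + 4)/4 + (5 + (-3 - 1*(-1)))*(-4 + 4))*359231 = (-½ - (5 + (-3 + 1)) + (7/4)*0 + (5 + (-3 + 1))*0)*359231 = (-½ - (5 - 2) + 0 + (5 - 2)*0)*359231 = (-½ - 1*3 + 0 + 3*0)*359231 = (-½ - 3 + 0 + 0)*359231 = -7/2*359231 = -2514617/2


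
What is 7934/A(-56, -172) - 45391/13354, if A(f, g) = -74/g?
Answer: 9110075229/494098 ≈ 18438.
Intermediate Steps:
7934/A(-56, -172) - 45391/13354 = 7934/((-74/(-172))) - 45391/13354 = 7934/((-74*(-1/172))) - 45391*1/13354 = 7934/(37/86) - 45391/13354 = 7934*(86/37) - 45391/13354 = 682324/37 - 45391/13354 = 9110075229/494098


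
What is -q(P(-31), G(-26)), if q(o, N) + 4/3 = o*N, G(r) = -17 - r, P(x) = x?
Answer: 841/3 ≈ 280.33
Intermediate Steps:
q(o, N) = -4/3 + N*o (q(o, N) = -4/3 + o*N = -4/3 + N*o)
-q(P(-31), G(-26)) = -(-4/3 + (-17 - 1*(-26))*(-31)) = -(-4/3 + (-17 + 26)*(-31)) = -(-4/3 + 9*(-31)) = -(-4/3 - 279) = -1*(-841/3) = 841/3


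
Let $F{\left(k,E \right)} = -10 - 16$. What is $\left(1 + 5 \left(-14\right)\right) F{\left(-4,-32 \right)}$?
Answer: $1794$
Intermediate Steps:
$F{\left(k,E \right)} = -26$ ($F{\left(k,E \right)} = -10 - 16 = -26$)
$\left(1 + 5 \left(-14\right)\right) F{\left(-4,-32 \right)} = \left(1 + 5 \left(-14\right)\right) \left(-26\right) = \left(1 - 70\right) \left(-26\right) = \left(-69\right) \left(-26\right) = 1794$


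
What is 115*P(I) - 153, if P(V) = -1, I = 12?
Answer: -268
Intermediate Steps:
115*P(I) - 153 = 115*(-1) - 153 = -115 - 153 = -268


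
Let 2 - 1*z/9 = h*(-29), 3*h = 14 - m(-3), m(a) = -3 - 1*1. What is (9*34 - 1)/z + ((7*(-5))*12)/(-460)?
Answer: 40279/36432 ≈ 1.1056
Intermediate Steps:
m(a) = -4 (m(a) = -3 - 1 = -4)
h = 6 (h = (14 - 1*(-4))/3 = (14 + 4)/3 = (1/3)*18 = 6)
z = 1584 (z = 18 - 54*(-29) = 18 - 9*(-174) = 18 + 1566 = 1584)
(9*34 - 1)/z + ((7*(-5))*12)/(-460) = (9*34 - 1)/1584 + ((7*(-5))*12)/(-460) = (306 - 1)*(1/1584) - 35*12*(-1/460) = 305*(1/1584) - 420*(-1/460) = 305/1584 + 21/23 = 40279/36432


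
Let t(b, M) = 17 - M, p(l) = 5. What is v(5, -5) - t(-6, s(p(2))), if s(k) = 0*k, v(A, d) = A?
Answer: -12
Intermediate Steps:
s(k) = 0
v(5, -5) - t(-6, s(p(2))) = 5 - (17 - 1*0) = 5 - (17 + 0) = 5 - 1*17 = 5 - 17 = -12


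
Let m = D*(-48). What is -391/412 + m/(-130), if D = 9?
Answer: 63577/26780 ≈ 2.3740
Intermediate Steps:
m = -432 (m = 9*(-48) = -432)
-391/412 + m/(-130) = -391/412 - 432/(-130) = -391*1/412 - 432*(-1/130) = -391/412 + 216/65 = 63577/26780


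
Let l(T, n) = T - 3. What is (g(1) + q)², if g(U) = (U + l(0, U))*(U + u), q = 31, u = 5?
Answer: 361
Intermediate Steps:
l(T, n) = -3 + T
g(U) = (-3 + U)*(5 + U) (g(U) = (U + (-3 + 0))*(U + 5) = (U - 3)*(5 + U) = (-3 + U)*(5 + U))
(g(1) + q)² = ((-15 + 1² + 2*1) + 31)² = ((-15 + 1 + 2) + 31)² = (-12 + 31)² = 19² = 361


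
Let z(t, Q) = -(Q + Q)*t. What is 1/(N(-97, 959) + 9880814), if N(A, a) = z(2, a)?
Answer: 1/9876978 ≈ 1.0125e-7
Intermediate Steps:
z(t, Q) = -2*Q*t
N(A, a) = -4*a (N(A, a) = -2*a*2 = -4*a)
1/(N(-97, 959) + 9880814) = 1/(-4*959 + 9880814) = 1/(-3836 + 9880814) = 1/9876978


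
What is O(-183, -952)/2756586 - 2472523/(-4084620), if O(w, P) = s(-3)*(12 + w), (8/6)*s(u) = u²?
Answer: 2270335871281/3753202102440 ≈ 0.60491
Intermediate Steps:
s(u) = 3*u²/4
O(w, P) = 81 + 27*w/4 (O(w, P) = ((¾)*(-3)²)*(12 + w) = ((¾)*9)*(12 + w) = 27*(12 + w)/4 = 81 + 27*w/4)
O(-183, -952)/2756586 - 2472523/(-4084620) = (81 + (27/4)*(-183))/2756586 - 2472523/(-4084620) = (81 - 4941/4)*(1/2756586) - 2472523*(-1/4084620) = -4617/4*1/2756586 + 2472523/4084620 = -1539/3675448 + 2472523/4084620 = 2270335871281/3753202102440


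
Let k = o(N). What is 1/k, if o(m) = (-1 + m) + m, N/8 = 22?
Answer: 1/351 ≈ 0.0028490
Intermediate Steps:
N = 176 (N = 8*22 = 176)
o(m) = -1 + 2*m
k = 351 (k = -1 + 2*176 = -1 + 352 = 351)
1/k = 1/351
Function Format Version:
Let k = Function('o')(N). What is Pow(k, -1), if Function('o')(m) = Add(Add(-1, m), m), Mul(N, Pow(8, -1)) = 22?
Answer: Rational(1, 351) ≈ 0.0028490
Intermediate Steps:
N = 176 (N = Mul(8, 22) = 176)
Function('o')(m) = Add(-1, Mul(2, m))
k = 351 (k = Add(-1, Mul(2, 176)) = Add(-1, 352) = 351)
Pow(k, -1) = Pow(351, -1) = Rational(1, 351)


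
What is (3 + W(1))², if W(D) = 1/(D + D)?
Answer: 49/4 ≈ 12.250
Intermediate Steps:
W(D) = 1/(2*D)
(3 + W(1))² = (3 + (½)/1)² = (3 + (½)*1)² = (3 + ½)² = (7/2)² = 49/4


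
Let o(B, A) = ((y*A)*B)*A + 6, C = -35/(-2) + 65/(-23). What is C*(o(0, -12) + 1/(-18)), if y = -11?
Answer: 8025/92 ≈ 87.228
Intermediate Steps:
C = 675/46 (C = -35*(-½) + 65*(-1/23) = 35/2 - 65/23 = 675/46 ≈ 14.674)
o(B, A) = 6 - 11*B*A² (o(B, A) = ((-11*A)*B)*A + 6 = (-11*A*B)*A + 6 = -11*B*A² + 6 = 6 - 11*B*A²)
C*(o(0, -12) + 1/(-18)) = 675*((6 - 11*0*(-12)²) + 1/(-18))/46 = 675*((6 - 11*0*144) - 1/18)/46 = 675*((6 + 0) - 1/18)/46 = 675*(6 - 1/18)/46 = (675/46)*(107/18) = 8025/92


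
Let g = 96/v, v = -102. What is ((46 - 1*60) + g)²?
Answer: 64516/289 ≈ 223.24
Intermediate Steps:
g = -16/17 (g = 96/(-102) = 96*(-1/102) = -16/17 ≈ -0.94118)
((46 - 1*60) + g)² = ((46 - 1*60) - 16/17)² = ((46 - 60) - 16/17)² = (-14 - 16/17)² = (-254/17)² = 64516/289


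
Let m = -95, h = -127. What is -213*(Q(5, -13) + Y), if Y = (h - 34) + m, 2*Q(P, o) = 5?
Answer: 107991/2 ≈ 53996.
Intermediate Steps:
Q(P, o) = 5/2 (Q(P, o) = (½)*5 = 5/2)
Y = -256 (Y = (-127 - 34) - 95 = -161 - 95 = -256)
-213*(Q(5, -13) + Y) = -213*(5/2 - 256) = -213*(-507/2) = 107991/2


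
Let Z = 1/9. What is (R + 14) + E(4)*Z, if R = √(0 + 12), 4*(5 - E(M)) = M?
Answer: 130/9 + 2*√3 ≈ 17.909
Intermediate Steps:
E(M) = 5 - M/4
R = 2*√3 (R = √12 = 2*√3 ≈ 3.4641)
Z = ⅑ ≈ 0.11111
(R + 14) + E(4)*Z = (2*√3 + 14) + (5 - ¼*4)*(⅑) = (14 + 2*√3) + (5 - 1)*(⅑) = (14 + 2*√3) + 4*(⅑) = (14 + 2*√3) + 4/9 = 130/9 + 2*√3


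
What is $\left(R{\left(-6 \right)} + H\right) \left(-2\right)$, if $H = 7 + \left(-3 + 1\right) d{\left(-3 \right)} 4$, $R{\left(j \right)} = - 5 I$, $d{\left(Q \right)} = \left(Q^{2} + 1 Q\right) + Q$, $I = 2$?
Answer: $54$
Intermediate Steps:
$d{\left(Q \right)} = Q^{2} + 2 Q$ ($d{\left(Q \right)} = \left(Q^{2} + Q\right) + Q = \left(Q + Q^{2}\right) + Q = Q^{2} + 2 Q$)
$R{\left(j \right)} = -10$ ($R{\left(j \right)} = \left(-5\right) 2 = -10$)
$H = -17$ ($H = 7 + \left(-3 + 1\right) \left(- 3 \left(2 - 3\right)\right) 4 = 7 + - 2 \left(\left(-3\right) \left(-1\right)\right) 4 = 7 + \left(-2\right) 3 \cdot 4 = 7 - 24 = -17$)
$\left(R{\left(-6 \right)} + H\right) \left(-2\right) = \left(-10 - 17\right) \left(-2\right) = \left(-27\right) \left(-2\right) = 54$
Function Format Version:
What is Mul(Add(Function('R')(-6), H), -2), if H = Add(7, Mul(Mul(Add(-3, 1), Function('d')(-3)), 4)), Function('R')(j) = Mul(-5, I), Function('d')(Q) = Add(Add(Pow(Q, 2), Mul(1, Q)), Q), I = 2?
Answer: 54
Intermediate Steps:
Function('d')(Q) = Add(Pow(Q, 2), Mul(2, Q)) (Function('d')(Q) = Add(Add(Pow(Q, 2), Q), Q) = Add(Add(Q, Pow(Q, 2)), Q) = Add(Pow(Q, 2), Mul(2, Q)))
Function('R')(j) = -10 (Function('R')(j) = Mul(-5, 2) = -10)
H = -17 (H = Add(7, Mul(Mul(Add(-3, 1), Mul(-3, Add(2, -3))), 4)) = Add(7, Mul(Mul(-2, Mul(-3, -1)), 4)) = Add(7, Mul(Mul(-2, 3), 4)) = Add(7, Mul(-6, 4)) = Add(7, -24) = -17)
Mul(Add(Function('R')(-6), H), -2) = Mul(Add(-10, -17), -2) = Mul(-27, -2) = 54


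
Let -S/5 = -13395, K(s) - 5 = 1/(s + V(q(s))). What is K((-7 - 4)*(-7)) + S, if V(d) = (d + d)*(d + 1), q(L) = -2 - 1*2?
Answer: 6764981/101 ≈ 66980.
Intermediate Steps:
q(L) = -4 (q(L) = -2 - 2 = -4)
V(d) = 2*d*(1 + d) (V(d) = (2*d)*(1 + d) = 2*d*(1 + d))
K(s) = 5 + 1/(24 + s) (K(s) = 5 + 1/(s + 2*(-4)*(1 - 4)) = 5 + 1/(s + 2*(-4)*(-3)) = 5 + 1/(s + 24) = 5 + 1/(24 + s))
S = 66975 (S = -5*(-13395) = 66975)
K((-7 - 4)*(-7)) + S = (121 + 5*((-7 - 4)*(-7)))/(24 + (-7 - 4)*(-7)) + 66975 = (121 + 5*(-11*(-7)))/(24 - 11*(-7)) + 66975 = (121 + 5*77)/(24 + 77) + 66975 = (121 + 385)/101 + 66975 = (1/101)*506 + 66975 = 506/101 + 66975 = 6764981/101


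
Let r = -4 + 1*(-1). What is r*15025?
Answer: -75125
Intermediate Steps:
r = -5 (r = -4 - 1 = -5)
r*15025 = -5*15025 = -75125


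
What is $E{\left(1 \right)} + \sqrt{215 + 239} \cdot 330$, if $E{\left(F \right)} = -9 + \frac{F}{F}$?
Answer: $-8 + 330 \sqrt{454} \approx 7023.4$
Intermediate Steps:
$E{\left(F \right)} = -8$ ($E{\left(F \right)} = -9 + 1 = -8$)
$E{\left(1 \right)} + \sqrt{215 + 239} \cdot 330 = -8 + \sqrt{215 + 239} \cdot 330 = -8 + \sqrt{454} \cdot 330 = -8 + 330 \sqrt{454}$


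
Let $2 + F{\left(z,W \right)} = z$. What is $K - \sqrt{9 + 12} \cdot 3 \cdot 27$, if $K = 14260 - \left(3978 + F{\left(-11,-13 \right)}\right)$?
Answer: $10295 - 81 \sqrt{21} \approx 9923.8$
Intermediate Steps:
$F{\left(z,W \right)} = -2 + z$
$K = 10295$ ($K = 14260 - \left(3978 - 13\right) = 14260 - 3965 = 10295$)
$K - \sqrt{9 + 12} \cdot 3 \cdot 27 = 10295 - \sqrt{9 + 12} \cdot 3 \cdot 27 = 10295 - \sqrt{21} \cdot 3 \cdot 27 = 10295 - 3 \sqrt{21} \cdot 27 = 10295 - 81 \sqrt{21}$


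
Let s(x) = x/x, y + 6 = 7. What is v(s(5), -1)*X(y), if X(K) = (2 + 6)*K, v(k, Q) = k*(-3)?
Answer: -24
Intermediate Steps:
y = 1 (y = -6 + 7 = 1)
s(x) = 1
v(k, Q) = -3*k
X(K) = 8*K
v(s(5), -1)*X(y) = (-3*1)*(8*1) = -3*8 = -24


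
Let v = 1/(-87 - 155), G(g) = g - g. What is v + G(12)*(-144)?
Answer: -1/242 ≈ -0.0041322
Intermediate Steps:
G(g) = 0
v = -1/242 (v = 1/(-242) = -1/242 ≈ -0.0041322)
v + G(12)*(-144) = -1/242 + 0*(-144) = -1/242 + 0 = -1/242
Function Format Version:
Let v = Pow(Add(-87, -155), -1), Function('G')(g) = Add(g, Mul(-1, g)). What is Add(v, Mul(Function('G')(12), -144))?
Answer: Rational(-1, 242) ≈ -0.0041322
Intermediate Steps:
Function('G')(g) = 0
v = Rational(-1, 242) (v = Pow(-242, -1) = Rational(-1, 242) ≈ -0.0041322)
Add(v, Mul(Function('G')(12), -144)) = Add(Rational(-1, 242), Mul(0, -144)) = Add(Rational(-1, 242), 0) = Rational(-1, 242)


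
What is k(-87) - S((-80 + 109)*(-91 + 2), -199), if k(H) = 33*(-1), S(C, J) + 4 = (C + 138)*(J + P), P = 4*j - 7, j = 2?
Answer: -483743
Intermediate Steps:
P = 1 (P = 4*2 - 7 = 8 - 7 = 1)
S(C, J) = -4 + (1 + J)*(138 + C) (S(C, J) = -4 + (C + 138)*(J + 1) = -4 + (138 + C)*(1 + J) = -4 + (1 + J)*(138 + C))
k(H) = -33
k(-87) - S((-80 + 109)*(-91 + 2), -199) = -33 - (134 + (-80 + 109)*(-91 + 2) + 138*(-199) + ((-80 + 109)*(-91 + 2))*(-199)) = -33 - (134 + 29*(-89) - 27462 + (29*(-89))*(-199)) = -33 - (134 - 2581 - 27462 - 2581*(-199)) = -33 - (134 - 2581 - 27462 + 513619) = -33 - 1*483710 = -33 - 483710 = -483743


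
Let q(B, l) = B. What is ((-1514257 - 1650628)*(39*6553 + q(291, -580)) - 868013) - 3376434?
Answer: -809765390777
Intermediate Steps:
((-1514257 - 1650628)*(39*6553 + q(291, -580)) - 868013) - 3376434 = ((-1514257 - 1650628)*(39*6553 + 291) - 868013) - 3376434 = (-3164885*(255567 + 291) - 868013) - 3376434 = (-3164885*255858 - 868013) - 3376434 = (-809761146330 - 868013) - 3376434 = -809762014343 - 3376434 = -809765390777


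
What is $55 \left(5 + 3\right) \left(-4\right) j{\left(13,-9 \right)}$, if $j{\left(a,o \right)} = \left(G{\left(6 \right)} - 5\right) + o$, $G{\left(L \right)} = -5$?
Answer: $33440$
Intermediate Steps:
$j{\left(a,o \right)} = -10 + o$ ($j{\left(a,o \right)} = \left(-5 - 5\right) + o = -10 + o$)
$55 \left(5 + 3\right) \left(-4\right) j{\left(13,-9 \right)} = 55 \left(5 + 3\right) \left(-4\right) \left(-10 - 9\right) = 55 \cdot 8 \left(-4\right) \left(-19\right) = 55 \left(\left(-32\right) \left(-19\right)\right) = 55 \cdot 608 = 33440$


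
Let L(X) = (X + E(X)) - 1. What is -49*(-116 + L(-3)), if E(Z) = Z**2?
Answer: 5439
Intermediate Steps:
L(X) = -1 + X + X**2 (L(X) = (X + X**2) - 1 = -1 + X + X**2)
-49*(-116 + L(-3)) = -49*(-116 + (-1 - 3 + (-3)**2)) = -49*(-116 + (-1 - 3 + 9)) = -49*(-116 + 5) = -49*(-111) = 5439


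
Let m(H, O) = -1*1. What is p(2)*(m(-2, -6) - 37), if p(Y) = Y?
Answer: -76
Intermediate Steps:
m(H, O) = -1
p(2)*(m(-2, -6) - 37) = 2*(-1 - 37) = 2*(-38) = -76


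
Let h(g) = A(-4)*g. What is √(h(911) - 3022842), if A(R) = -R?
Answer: I*√3019198 ≈ 1737.6*I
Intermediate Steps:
h(g) = 4*g (h(g) = (-1*(-4))*g = 4*g)
√(h(911) - 3022842) = √(4*911 - 3022842) = √(3644 - 3022842) = √(-3019198) = I*√3019198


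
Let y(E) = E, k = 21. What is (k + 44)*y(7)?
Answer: 455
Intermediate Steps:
(k + 44)*y(7) = (21 + 44)*7 = 65*7 = 455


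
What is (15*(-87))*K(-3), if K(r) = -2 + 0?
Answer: 2610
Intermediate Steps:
K(r) = -2
(15*(-87))*K(-3) = (15*(-87))*(-2) = -1305*(-2) = 2610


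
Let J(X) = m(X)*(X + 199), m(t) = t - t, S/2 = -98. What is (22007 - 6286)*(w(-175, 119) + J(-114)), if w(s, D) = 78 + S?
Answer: -1855078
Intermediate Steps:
S = -196 (S = 2*(-98) = -196)
m(t) = 0
w(s, D) = -118 (w(s, D) = 78 - 196 = -118)
J(X) = 0 (J(X) = 0*(X + 199) = 0*(199 + X) = 0)
(22007 - 6286)*(w(-175, 119) + J(-114)) = (22007 - 6286)*(-118 + 0) = 15721*(-118) = -1855078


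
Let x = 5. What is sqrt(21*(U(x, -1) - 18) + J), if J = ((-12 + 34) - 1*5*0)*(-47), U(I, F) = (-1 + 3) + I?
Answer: I*sqrt(1265) ≈ 35.567*I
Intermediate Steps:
U(I, F) = 2 + I
J = -1034 (J = (22 - 5*0)*(-47) = (22 + 0)*(-47) = 22*(-47) = -1034)
sqrt(21*(U(x, -1) - 18) + J) = sqrt(21*((2 + 5) - 18) - 1034) = sqrt(21*(7 - 18) - 1034) = sqrt(21*(-11) - 1034) = sqrt(-231 - 1034) = sqrt(-1265) = I*sqrt(1265)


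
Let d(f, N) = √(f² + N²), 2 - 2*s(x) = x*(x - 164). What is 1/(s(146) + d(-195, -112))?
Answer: 1315/1678656 - √50569/1678656 ≈ 0.00064940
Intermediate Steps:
s(x) = 1 - x*(-164 + x)/2 (s(x) = 1 - x*(x - 164)/2 = 1 - x*(-164 + x)/2)
d(f, N) = √(N² + f²)
1/(s(146) + d(-195, -112)) = 1/((1 + 82*146 - ½*146²) + √((-112)² + (-195)²)) = 1/((1 + 11972 - ½*21316) + √(12544 + 38025)) = 1/((1 + 11972 - 10658) + √50569) = 1/(1315 + √50569)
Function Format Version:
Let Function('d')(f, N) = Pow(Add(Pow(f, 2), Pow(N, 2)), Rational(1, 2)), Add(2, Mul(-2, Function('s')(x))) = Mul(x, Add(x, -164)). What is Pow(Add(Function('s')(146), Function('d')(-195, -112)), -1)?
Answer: Add(Rational(1315, 1678656), Mul(Rational(-1, 1678656), Pow(50569, Rational(1, 2)))) ≈ 0.00064940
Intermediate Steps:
Function('s')(x) = Add(1, Mul(Rational(-1, 2), x, Add(-164, x))) (Function('s')(x) = Add(1, Mul(Rational(-1, 2), Mul(x, Add(x, -164)))) = Add(1, Mul(Rational(-1, 2), Mul(x, Add(-164, x)))) = Add(1, Mul(Rational(-1, 2), x, Add(-164, x))))
Function('d')(f, N) = Pow(Add(Pow(N, 2), Pow(f, 2)), Rational(1, 2))
Pow(Add(Function('s')(146), Function('d')(-195, -112)), -1) = Pow(Add(Add(1, Mul(82, 146), Mul(Rational(-1, 2), Pow(146, 2))), Pow(Add(Pow(-112, 2), Pow(-195, 2)), Rational(1, 2))), -1) = Pow(Add(Add(1, 11972, Mul(Rational(-1, 2), 21316)), Pow(Add(12544, 38025), Rational(1, 2))), -1) = Pow(Add(Add(1, 11972, -10658), Pow(50569, Rational(1, 2))), -1) = Pow(Add(1315, Pow(50569, Rational(1, 2))), -1)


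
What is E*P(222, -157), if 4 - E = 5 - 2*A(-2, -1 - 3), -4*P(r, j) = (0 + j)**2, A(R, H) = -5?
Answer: 271139/4 ≈ 67785.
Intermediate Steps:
P(r, j) = -j**2/4 (P(r, j) = -(0 + j)**2/4 = -j**2/4)
E = -11 (E = 4 - (5 - 2*(-5)) = 4 - (5 + 10) = 4 - 1*15 = 4 - 15 = -11)
E*P(222, -157) = -(-11)*(-157)**2/4 = -(-11)*24649/4 = -11*(-24649/4) = 271139/4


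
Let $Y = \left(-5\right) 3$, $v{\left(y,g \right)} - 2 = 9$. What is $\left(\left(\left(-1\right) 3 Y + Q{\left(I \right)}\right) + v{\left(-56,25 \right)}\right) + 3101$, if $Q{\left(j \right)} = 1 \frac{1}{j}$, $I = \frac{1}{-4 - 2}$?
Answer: $3151$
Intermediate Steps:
$v{\left(y,g \right)} = 11$ ($v{\left(y,g \right)} = 2 + 9 = 11$)
$Y = -15$
$I = - \frac{1}{6}$ ($I = \frac{1}{-6} = - \frac{1}{6} \approx -0.16667$)
$Q{\left(j \right)} = \frac{1}{j}$
$\left(\left(\left(-1\right) 3 Y + Q{\left(I \right)}\right) + v{\left(-56,25 \right)}\right) + 3101 = \left(\left(\left(-1\right) 3 \left(-15\right) + \frac{1}{- \frac{1}{6}}\right) + 11\right) + 3101 = \left(\left(\left(-3\right) \left(-15\right) - 6\right) + 11\right) + 3101 = \left(\left(45 - 6\right) + 11\right) + 3101 = \left(39 + 11\right) + 3101 = 50 + 3101 = 3151$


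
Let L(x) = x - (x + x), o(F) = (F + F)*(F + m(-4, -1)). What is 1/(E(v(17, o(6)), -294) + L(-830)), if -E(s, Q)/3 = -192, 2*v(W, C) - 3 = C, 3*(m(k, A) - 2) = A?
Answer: 1/1406 ≈ 0.00071124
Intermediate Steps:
m(k, A) = 2 + A/3
o(F) = 2*F*(5/3 + F) (o(F) = (F + F)*(F + (2 + (⅓)*(-1))) = (2*F)*(F + (2 - ⅓)) = (2*F)*(F + 5/3) = (2*F)*(5/3 + F) = 2*F*(5/3 + F))
v(W, C) = 3/2 + C/2
E(s, Q) = 576 (E(s, Q) = -3*(-192) = 576)
L(x) = -x (L(x) = x - 2*x = -x)
1/(E(v(17, o(6)), -294) + L(-830)) = 1/(576 - 1*(-830)) = 1/(576 + 830) = 1/1406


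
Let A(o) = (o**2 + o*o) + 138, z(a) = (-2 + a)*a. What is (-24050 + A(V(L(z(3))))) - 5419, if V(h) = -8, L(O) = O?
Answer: -29203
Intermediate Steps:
z(a) = a*(-2 + a)
A(o) = 138 + 2*o**2 (A(o) = (o**2 + o**2) + 138 = 2*o**2 + 138 = 138 + 2*o**2)
(-24050 + A(V(L(z(3))))) - 5419 = (-24050 + (138 + 2*(-8)**2)) - 5419 = (-24050 + (138 + 2*64)) - 5419 = (-24050 + (138 + 128)) - 5419 = (-24050 + 266) - 5419 = -23784 - 5419 = -29203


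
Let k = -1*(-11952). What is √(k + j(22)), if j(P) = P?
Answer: √11974 ≈ 109.43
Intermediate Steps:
k = 11952
√(k + j(22)) = √(11952 + 22) = √11974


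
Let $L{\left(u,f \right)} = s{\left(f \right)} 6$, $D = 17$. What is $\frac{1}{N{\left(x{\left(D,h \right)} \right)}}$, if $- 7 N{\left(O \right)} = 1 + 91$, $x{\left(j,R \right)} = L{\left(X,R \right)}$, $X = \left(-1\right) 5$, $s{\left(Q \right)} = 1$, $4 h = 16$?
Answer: $- \frac{7}{92} \approx -0.076087$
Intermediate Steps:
$h = 4$ ($h = \frac{1}{4} \cdot 16 = 4$)
$X = -5$
$L{\left(u,f \right)} = 6$ ($L{\left(u,f \right)} = 1 \cdot 6 = 6$)
$x{\left(j,R \right)} = 6$
$N{\left(O \right)} = - \frac{92}{7}$ ($N{\left(O \right)} = - \frac{1 + 91}{7} = \left(- \frac{1}{7}\right) 92 = - \frac{92}{7}$)
$\frac{1}{N{\left(x{\left(D,h \right)} \right)}} = \frac{1}{- \frac{92}{7}} = - \frac{7}{92}$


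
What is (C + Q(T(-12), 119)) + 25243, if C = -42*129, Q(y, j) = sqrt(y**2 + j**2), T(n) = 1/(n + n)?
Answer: 19825 + sqrt(8156737)/24 ≈ 19944.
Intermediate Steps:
T(n) = 1/(2*n)
Q(y, j) = sqrt(j**2 + y**2)
C = -5418
(C + Q(T(-12), 119)) + 25243 = (-5418 + sqrt(119**2 + ((1/2)/(-12))**2)) + 25243 = (-5418 + sqrt(14161 + ((1/2)*(-1/12))**2)) + 25243 = (-5418 + sqrt(14161 + (-1/24)**2)) + 25243 = (-5418 + sqrt(14161 + 1/576)) + 25243 = (-5418 + sqrt(8156737/576)) + 25243 = (-5418 + sqrt(8156737)/24) + 25243 = 19825 + sqrt(8156737)/24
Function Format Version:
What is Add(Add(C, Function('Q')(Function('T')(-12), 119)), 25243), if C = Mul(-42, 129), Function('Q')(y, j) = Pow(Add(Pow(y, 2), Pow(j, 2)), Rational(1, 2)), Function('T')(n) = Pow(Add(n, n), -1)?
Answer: Add(19825, Mul(Rational(1, 24), Pow(8156737, Rational(1, 2)))) ≈ 19944.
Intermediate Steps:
Function('T')(n) = Mul(Rational(1, 2), Pow(n, -1)) (Function('T')(n) = Pow(Mul(2, n), -1) = Mul(Rational(1, 2), Pow(n, -1)))
Function('Q')(y, j) = Pow(Add(Pow(j, 2), Pow(y, 2)), Rational(1, 2))
C = -5418
Add(Add(C, Function('Q')(Function('T')(-12), 119)), 25243) = Add(Add(-5418, Pow(Add(Pow(119, 2), Pow(Mul(Rational(1, 2), Pow(-12, -1)), 2)), Rational(1, 2))), 25243) = Add(Add(-5418, Pow(Add(14161, Pow(Mul(Rational(1, 2), Rational(-1, 12)), 2)), Rational(1, 2))), 25243) = Add(Add(-5418, Pow(Add(14161, Pow(Rational(-1, 24), 2)), Rational(1, 2))), 25243) = Add(Add(-5418, Pow(Add(14161, Rational(1, 576)), Rational(1, 2))), 25243) = Add(Add(-5418, Pow(Rational(8156737, 576), Rational(1, 2))), 25243) = Add(Add(-5418, Mul(Rational(1, 24), Pow(8156737, Rational(1, 2)))), 25243) = Add(19825, Mul(Rational(1, 24), Pow(8156737, Rational(1, 2))))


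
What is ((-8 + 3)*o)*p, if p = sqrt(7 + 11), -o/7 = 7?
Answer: 735*sqrt(2) ≈ 1039.4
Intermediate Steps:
o = -49 (o = -7*7 = -49)
p = 3*sqrt(2) (p = sqrt(18) = 3*sqrt(2) ≈ 4.2426)
((-8 + 3)*o)*p = ((-8 + 3)*(-49))*(3*sqrt(2)) = (-5*(-49))*(3*sqrt(2)) = 245*(3*sqrt(2)) = 735*sqrt(2)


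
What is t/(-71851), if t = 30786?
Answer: -30786/71851 ≈ -0.42847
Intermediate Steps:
t/(-71851) = 30786/(-71851) = 30786*(-1/71851) = -30786/71851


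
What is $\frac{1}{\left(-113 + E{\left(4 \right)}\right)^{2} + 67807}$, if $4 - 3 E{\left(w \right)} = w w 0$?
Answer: $\frac{9}{722488} \approx 1.2457 \cdot 10^{-5}$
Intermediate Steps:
$E{\left(w \right)} = \frac{4}{3}$ ($E{\left(w \right)} = \frac{4}{3} - \frac{w w 0}{3} = \frac{4}{3} - \frac{w^{2} \cdot 0}{3} = \frac{4}{3} - 0 = \frac{4}{3} + 0 = \frac{4}{3}$)
$\frac{1}{\left(-113 + E{\left(4 \right)}\right)^{2} + 67807} = \frac{1}{\left(-113 + \frac{4}{3}\right)^{2} + 67807} = \frac{1}{\left(- \frac{335}{3}\right)^{2} + 67807} = \frac{1}{\frac{112225}{9} + 67807} = \frac{1}{\frac{722488}{9}} = \frac{9}{722488}$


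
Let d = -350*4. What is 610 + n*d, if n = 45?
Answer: -62390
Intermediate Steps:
d = -1400
610 + n*d = 610 + 45*(-1400) = 610 - 63000 = -62390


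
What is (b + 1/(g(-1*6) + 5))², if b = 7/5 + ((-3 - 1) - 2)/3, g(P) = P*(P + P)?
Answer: 51076/148225 ≈ 0.34458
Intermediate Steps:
g(P) = 2*P² (g(P) = P*(2*P) = 2*P²)
b = -⅗ (b = 7*(⅕) + (-4 - 2)*(⅓) = 7/5 - 6*⅓ = 7/5 - 2 = -⅗ ≈ -0.60000)
(b + 1/(g(-1*6) + 5))² = (-⅗ + 1/(2*(-1*6)² + 5))² = (-⅗ + 1/(2*(-6)² + 5))² = (-⅗ + 1/(2*36 + 5))² = (-⅗ + 1/(72 + 5))² = (-⅗ + 1/77)² = (-226/385)² = 51076/148225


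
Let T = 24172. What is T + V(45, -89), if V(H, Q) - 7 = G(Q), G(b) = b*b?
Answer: 32100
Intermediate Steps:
G(b) = b**2
V(H, Q) = 7 + Q**2
T + V(45, -89) = 24172 + (7 + (-89)**2) = 24172 + (7 + 7921) = 24172 + 7928 = 32100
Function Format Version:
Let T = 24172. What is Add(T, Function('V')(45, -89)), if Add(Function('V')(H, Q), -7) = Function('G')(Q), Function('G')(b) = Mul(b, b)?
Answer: 32100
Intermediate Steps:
Function('G')(b) = Pow(b, 2)
Function('V')(H, Q) = Add(7, Pow(Q, 2))
Add(T, Function('V')(45, -89)) = Add(24172, Add(7, Pow(-89, 2))) = Add(24172, Add(7, 7921)) = Add(24172, 7928) = 32100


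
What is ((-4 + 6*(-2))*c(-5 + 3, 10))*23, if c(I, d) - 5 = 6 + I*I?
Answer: -5520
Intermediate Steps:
c(I, d) = 11 + I² (c(I, d) = 5 + (6 + I*I) = 5 + (6 + I²) = 11 + I²)
((-4 + 6*(-2))*c(-5 + 3, 10))*23 = ((-4 + 6*(-2))*(11 + (-5 + 3)²))*23 = ((-4 - 12)*(11 + (-2)²))*23 = -16*(11 + 4)*23 = -16*15*23 = -240*23 = -5520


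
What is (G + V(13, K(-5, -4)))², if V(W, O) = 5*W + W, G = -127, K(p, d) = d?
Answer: 2401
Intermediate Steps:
V(W, O) = 6*W
(G + V(13, K(-5, -4)))² = (-127 + 6*13)² = (-127 + 78)² = (-49)² = 2401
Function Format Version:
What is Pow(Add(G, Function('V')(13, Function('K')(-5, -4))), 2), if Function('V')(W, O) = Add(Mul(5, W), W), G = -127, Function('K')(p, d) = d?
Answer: 2401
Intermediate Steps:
Function('V')(W, O) = Mul(6, W)
Pow(Add(G, Function('V')(13, Function('K')(-5, -4))), 2) = Pow(Add(-127, Mul(6, 13)), 2) = Pow(Add(-127, 78), 2) = Pow(-49, 2) = 2401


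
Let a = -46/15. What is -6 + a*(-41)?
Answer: 1796/15 ≈ 119.73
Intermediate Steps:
a = -46/15 (a = -46*1/15 = -46/15 ≈ -3.0667)
-6 + a*(-41) = -6 - 46/15*(-41) = -6 + 1886/15 = 1796/15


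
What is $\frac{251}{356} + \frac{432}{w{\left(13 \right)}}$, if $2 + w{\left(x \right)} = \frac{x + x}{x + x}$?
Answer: $- \frac{153541}{356} \approx -431.29$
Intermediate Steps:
$w{\left(x \right)} = -1$ ($w{\left(x \right)} = -2 + \frac{x + x}{x + x} = -2 + \frac{2 x}{2 x} = -2 + 2 x \frac{1}{2 x} = -2 + 1 = -1$)
$\frac{251}{356} + \frac{432}{w{\left(13 \right)}} = \frac{251}{356} + \frac{432}{-1} = 251 \cdot \frac{1}{356} + 432 \left(-1\right) = \frac{251}{356} - 432 = - \frac{153541}{356}$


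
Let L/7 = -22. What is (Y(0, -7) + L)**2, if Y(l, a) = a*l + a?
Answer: 25921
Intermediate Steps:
Y(l, a) = a + a*l
L = -154 (L = 7*(-22) = -154)
(Y(0, -7) + L)**2 = (-7*(1 + 0) - 154)**2 = (-7*1 - 154)**2 = (-7 - 154)**2 = (-161)**2 = 25921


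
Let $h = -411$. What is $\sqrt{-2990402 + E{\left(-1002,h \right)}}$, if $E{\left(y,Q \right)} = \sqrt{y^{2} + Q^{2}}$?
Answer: $\sqrt{-2990402 + 15 \sqrt{5213}} \approx 1729.0 i$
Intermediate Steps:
$E{\left(y,Q \right)} = \sqrt{Q^{2} + y^{2}}$
$\sqrt{-2990402 + E{\left(-1002,h \right)}} = \sqrt{-2990402 + \sqrt{\left(-411\right)^{2} + \left(-1002\right)^{2}}} = \sqrt{-2990402 + \sqrt{168921 + 1004004}} = \sqrt{-2990402 + \sqrt{1172925}} = \sqrt{-2990402 + 15 \sqrt{5213}}$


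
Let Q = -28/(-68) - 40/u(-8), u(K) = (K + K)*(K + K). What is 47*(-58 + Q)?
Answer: -1476411/544 ≈ -2714.0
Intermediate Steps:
u(K) = 4*K² (u(K) = (2*K)*(2*K) = 4*K²)
Q = 139/544 (Q = -28/(-68) - 40/(4*(-8)²) = -28*(-1/68) - 40/(4*64) = 7/17 - 40/256 = 7/17 - 40*1/256 = 7/17 - 5/32 = 139/544 ≈ 0.25551)
47*(-58 + Q) = 47*(-58 + 139/544) = 47*(-31413/544) = -1476411/544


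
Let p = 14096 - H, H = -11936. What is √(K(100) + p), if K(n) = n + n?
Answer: 2*√6558 ≈ 161.96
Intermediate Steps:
K(n) = 2*n
p = 26032 (p = 14096 - 1*(-11936) = 14096 + 11936 = 26032)
√(K(100) + p) = √(2*100 + 26032) = √(200 + 26032) = √26232 = 2*√6558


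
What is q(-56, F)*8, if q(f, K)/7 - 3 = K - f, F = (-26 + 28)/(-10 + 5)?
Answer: 16408/5 ≈ 3281.6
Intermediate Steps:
F = -2/5 (F = 2/(-5) = 2*(-1/5) = -2/5 ≈ -0.40000)
q(f, K) = 21 - 7*f + 7*K (q(f, K) = 21 + 7*(K - f) = 21 + (-7*f + 7*K) = 21 - 7*f + 7*K)
q(-56, F)*8 = (21 - 7*(-56) + 7*(-2/5))*8 = (21 + 392 - 14/5)*8 = (2051/5)*8 = 16408/5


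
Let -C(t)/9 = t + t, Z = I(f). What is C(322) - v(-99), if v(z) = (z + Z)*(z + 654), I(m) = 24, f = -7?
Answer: 35829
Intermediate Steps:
Z = 24
C(t) = -18*t (C(t) = -9*(t + t) = -18*t)
v(z) = (24 + z)*(654 + z) (v(z) = (z + 24)*(z + 654) = (24 + z)*(654 + z))
C(322) - v(-99) = -18*322 - (15696 + (-99)² + 678*(-99)) = -5796 - (15696 + 9801 - 67122) = -5796 - 1*(-41625) = -5796 + 41625 = 35829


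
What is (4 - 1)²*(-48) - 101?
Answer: -533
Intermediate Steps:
(4 - 1)²*(-48) - 101 = 3²*(-48) - 101 = 9*(-48) - 101 = -432 - 101 = -533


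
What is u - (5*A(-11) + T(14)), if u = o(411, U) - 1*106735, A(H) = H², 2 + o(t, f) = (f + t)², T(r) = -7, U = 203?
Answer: 269661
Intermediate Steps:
o(t, f) = -2 + (f + t)²
u = 270259 (u = (-2 + (203 + 411)²) - 1*106735 = (-2 + 614²) - 106735 = (-2 + 376996) - 106735 = 376994 - 106735 = 270259)
u - (5*A(-11) + T(14)) = 270259 - (5*(-11)² - 7) = 270259 - (5*121 - 7) = 270259 - (605 - 7) = 270259 - 1*598 = 270259 - 598 = 269661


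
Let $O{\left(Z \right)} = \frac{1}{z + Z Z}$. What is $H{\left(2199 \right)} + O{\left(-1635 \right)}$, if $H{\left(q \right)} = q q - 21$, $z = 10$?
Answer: $\frac{12926641701301}{2673235} \approx 4.8356 \cdot 10^{6}$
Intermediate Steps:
$H{\left(q \right)} = -21 + q^{2}$ ($H{\left(q \right)} = q^{2} - 21 = -21 + q^{2}$)
$O{\left(Z \right)} = \frac{1}{10 + Z^{2}}$ ($O{\left(Z \right)} = \frac{1}{10 + Z Z} = \frac{1}{10 + Z^{2}}$)
$H{\left(2199 \right)} + O{\left(-1635 \right)} = \left(-21 + 2199^{2}\right) + \frac{1}{10 + \left(-1635\right)^{2}} = \left(-21 + 4835601\right) + \frac{1}{10 + 2673225} = 4835580 + \frac{1}{2673235} = \frac{12926641701301}{2673235}$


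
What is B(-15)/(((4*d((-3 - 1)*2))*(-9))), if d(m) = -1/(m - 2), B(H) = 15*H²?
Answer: -1875/2 ≈ -937.50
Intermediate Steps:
d(m) = -1/(-2 + m)
B(-15)/(((4*d((-3 - 1)*2))*(-9))) = (15*(-15)²)/(((4*(-1/(-2 + (-3 - 1)*2)))*(-9))) = (15*225)/(((4*(-1/(-2 - 4*2)))*(-9))) = 3375/(((4*(-1/(-2 - 8)))*(-9))) = 3375/(((4*(-1/(-10)))*(-9))) = 3375/(((4*(-1*(-⅒)))*(-9))) = 3375/(((4*(⅒))*(-9))) = 3375/(((⅖)*(-9))) = 3375/(-18/5) = 3375*(-5/18) = -1875/2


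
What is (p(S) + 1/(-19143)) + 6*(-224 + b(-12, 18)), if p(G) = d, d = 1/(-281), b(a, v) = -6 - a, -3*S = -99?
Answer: -7035990788/5379183 ≈ -1308.0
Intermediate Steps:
S = 33 (S = -⅓*(-99) = 33)
d = -1/281 ≈ -0.0035587
p(G) = -1/281
(p(S) + 1/(-19143)) + 6*(-224 + b(-12, 18)) = (-1/281 + 1/(-19143)) + 6*(-224 + (-6 - 1*(-12))) = (-1/281 - 1/19143) + 6*(-224 + (-6 + 12)) = -19424/5379183 + 6*(-224 + 6) = -19424/5379183 + 6*(-218) = -19424/5379183 - 1308 = -7035990788/5379183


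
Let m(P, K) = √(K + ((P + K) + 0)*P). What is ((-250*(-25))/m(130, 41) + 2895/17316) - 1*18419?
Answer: -106313503/5772 + 6250*√22271/22271 ≈ -18377.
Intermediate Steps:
m(P, K) = √(K + P*(K + P)) (m(P, K) = √(K + ((K + P) + 0)*P) = √(K + (K + P)*P) = √(K + P*(K + P)))
((-250*(-25))/m(130, 41) + 2895/17316) - 1*18419 = ((-250*(-25))/(√(41 + 130² + 41*130)) + 2895/17316) - 1*18419 = (6250/(√(41 + 16900 + 5330)) + 2895*(1/17316)) - 18419 = (6250/(√22271) + 965/5772) - 18419 = (6250*(√22271/22271) + 965/5772) - 18419 = (6250*√22271/22271 + 965/5772) - 18419 = (965/5772 + 6250*√22271/22271) - 18419 = -106313503/5772 + 6250*√22271/22271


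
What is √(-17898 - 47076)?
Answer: 7*I*√1326 ≈ 254.9*I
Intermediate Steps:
√(-17898 - 47076) = √(-64974) = 7*I*√1326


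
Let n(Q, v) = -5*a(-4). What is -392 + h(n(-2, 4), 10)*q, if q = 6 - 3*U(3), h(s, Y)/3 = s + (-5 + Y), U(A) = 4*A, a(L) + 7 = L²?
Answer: 3208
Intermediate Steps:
a(L) = -7 + L²
n(Q, v) = -45 (n(Q, v) = -5*(-7 + (-4)²) = -5*(-7 + 16) = -5*9 = -45)
h(s, Y) = -15 + 3*Y + 3*s (h(s, Y) = 3*(s + (-5 + Y)) = 3*(-5 + Y + s) = -15 + 3*Y + 3*s)
q = -30 (q = 6 - 12*3 = 6 - 3*12 = 6 - 36 = -30)
-392 + h(n(-2, 4), 10)*q = -392 + (-15 + 3*10 + 3*(-45))*(-30) = -392 + (-15 + 30 - 135)*(-30) = -392 - 120*(-30) = -392 + 3600 = 3208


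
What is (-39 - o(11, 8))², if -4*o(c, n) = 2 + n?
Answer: 5329/4 ≈ 1332.3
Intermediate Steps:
o(c, n) = -½ - n/4 (o(c, n) = -(2 + n)/4 = -½ - n/4)
(-39 - o(11, 8))² = (-39 - (-½ - ¼*8))² = (-39 - (-½ - 2))² = (-39 - 1*(-5/2))² = (-39 + 5/2)² = (-73/2)² = 5329/4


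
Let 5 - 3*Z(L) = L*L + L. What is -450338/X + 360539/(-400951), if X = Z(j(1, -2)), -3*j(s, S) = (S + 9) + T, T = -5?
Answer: -4875230674159/18844697 ≈ -2.5871e+5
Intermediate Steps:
j(s, S) = -4/3 - S/3 (j(s, S) = -((S + 9) - 5)/3 = -((9 + S) - 5)/3 = -(4 + S)/3 = -4/3 - S/3)
Z(L) = 5/3 - L/3 - L**2/3 (Z(L) = 5/3 - (L*L + L)/3 = 5/3 - (L**2 + L)/3 = 5/3 - (L + L**2)/3 = 5/3 + (-L/3 - L**2/3) = 5/3 - L/3 - L**2/3)
X = 47/27 (X = 5/3 - (-4/3 - 1/3*(-2))/3 - (-4/3 - 1/3*(-2))**2/3 = 5/3 - (-4/3 + 2/3)/3 - (-4/3 + 2/3)**2/3 = 5/3 - 1/3*(-2/3) - (-2/3)**2/3 = 5/3 + 2/9 - 1/3*4/9 = 5/3 + 2/9 - 4/27 = 47/27 ≈ 1.7407)
-450338/X + 360539/(-400951) = -450338/47/27 + 360539/(-400951) = -450338*27/47 + 360539*(-1/400951) = -12159126/47 - 360539/400951 = -4875230674159/18844697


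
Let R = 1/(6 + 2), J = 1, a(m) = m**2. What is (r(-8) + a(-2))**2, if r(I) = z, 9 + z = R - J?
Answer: 2209/64 ≈ 34.516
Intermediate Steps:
R = 1/8 ≈ 0.12500
z = -79/8 (z = -9 + (1/8 - 1*1) = -9 + (1/8 - 1) = -9 - 7/8 = -79/8 ≈ -9.8750)
r(I) = -79/8
(r(-8) + a(-2))**2 = (-79/8 + (-2)**2)**2 = (-79/8 + 4)**2 = (-47/8)**2 = 2209/64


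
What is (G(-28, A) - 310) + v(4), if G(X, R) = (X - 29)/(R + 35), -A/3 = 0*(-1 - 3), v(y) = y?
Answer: -10767/35 ≈ -307.63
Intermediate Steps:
A = 0 (A = -0*(-1 - 3) = -0*(-4) = -3*0 = 0)
G(X, R) = (-29 + X)/(35 + R)
(G(-28, A) - 310) + v(4) = ((-29 - 28)/(35 + 0) - 310) + 4 = (-57/35 - 310) + 4 = -10907/35 + 4 = -10767/35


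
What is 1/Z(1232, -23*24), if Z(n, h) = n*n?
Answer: 1/1517824 ≈ 6.5884e-7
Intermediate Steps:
Z(n, h) = n²
1/Z(1232, -23*24) = 1/(1232²) = 1/1517824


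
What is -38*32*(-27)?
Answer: 32832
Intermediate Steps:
-38*32*(-27) = -1216*(-27) = 32832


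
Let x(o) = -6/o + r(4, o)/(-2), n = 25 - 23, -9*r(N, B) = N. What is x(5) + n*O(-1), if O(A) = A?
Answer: -134/45 ≈ -2.9778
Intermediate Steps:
r(N, B) = -N/9
n = 2
x(o) = 2/9 - 6/o (x(o) = -6/o - ⅑*4/(-2) = -6/o - 4/9*(-½) = -6/o + 2/9 = 2/9 - 6/o)
x(5) + n*O(-1) = (2/9 - 6/5) + 2*(-1) = (2/9 - 6*⅕) - 2 = (2/9 - 6/5) - 2 = -44/45 - 2 = -134/45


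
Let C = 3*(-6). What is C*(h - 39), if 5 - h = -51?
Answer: -306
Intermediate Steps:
h = 56 (h = 5 - 1*(-51) = 5 + 51 = 56)
C = -18
C*(h - 39) = -18*(56 - 39) = -18*17 = -306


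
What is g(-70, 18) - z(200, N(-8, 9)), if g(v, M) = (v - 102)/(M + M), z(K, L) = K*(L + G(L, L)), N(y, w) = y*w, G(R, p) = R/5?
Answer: 155477/9 ≈ 17275.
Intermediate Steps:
G(R, p) = R/5 (G(R, p) = R*(1/5) = R/5)
N(y, w) = w*y
z(K, L) = 6*K*L/5 (z(K, L) = K*(L + L/5) = K*(6*L/5) = 6*K*L/5)
g(v, M) = (-102 + v)/(2*M) (g(v, M) = (-102 + v)/((2*M)) = (-102 + v)*(1/(2*M)) = (-102 + v)/(2*M))
g(-70, 18) - z(200, N(-8, 9)) = (1/2)*(-102 - 70)/18 - 6*200*9*(-8)/5 = (1/2)*(1/18)*(-172) - 6*200*(-72)/5 = -43/9 - 1*(-17280) = -43/9 + 17280 = 155477/9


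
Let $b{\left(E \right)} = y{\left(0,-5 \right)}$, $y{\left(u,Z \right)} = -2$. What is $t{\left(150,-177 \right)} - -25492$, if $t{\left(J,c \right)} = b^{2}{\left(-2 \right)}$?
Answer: $25496$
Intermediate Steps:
$b{\left(E \right)} = -2$
$t{\left(J,c \right)} = 4$ ($t{\left(J,c \right)} = \left(-2\right)^{2} = 4$)
$t{\left(150,-177 \right)} - -25492 = 4 - -25492 = 4 + 25492 = 25496$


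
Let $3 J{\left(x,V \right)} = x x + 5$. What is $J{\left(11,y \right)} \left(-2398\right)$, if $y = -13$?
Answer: $-100716$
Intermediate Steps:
$J{\left(x,V \right)} = \frac{5}{3} + \frac{x^{2}}{3}$ ($J{\left(x,V \right)} = \frac{x x + 5}{3} = \frac{x^{2} + 5}{3} = \frac{5 + x^{2}}{3} = \frac{5}{3} + \frac{x^{2}}{3}$)
$J{\left(11,y \right)} \left(-2398\right) = \left(\frac{5}{3} + \frac{11^{2}}{3}\right) \left(-2398\right) = \left(\frac{5}{3} + \frac{1}{3} \cdot 121\right) \left(-2398\right) = \left(\frac{5}{3} + \frac{121}{3}\right) \left(-2398\right) = 42 \left(-2398\right) = -100716$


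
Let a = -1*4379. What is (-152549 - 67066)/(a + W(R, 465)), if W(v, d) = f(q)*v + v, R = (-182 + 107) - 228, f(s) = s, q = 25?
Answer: 219615/12257 ≈ 17.918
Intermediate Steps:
a = -4379
R = -303 (R = -75 - 228 = -303)
W(v, d) = 26*v (W(v, d) = 25*v + v = 26*v)
(-152549 - 67066)/(a + W(R, 465)) = (-152549 - 67066)/(-4379 + 26*(-303)) = -219615/(-4379 - 7878) = -219615/(-12257) = -219615*(-1/12257) = 219615/12257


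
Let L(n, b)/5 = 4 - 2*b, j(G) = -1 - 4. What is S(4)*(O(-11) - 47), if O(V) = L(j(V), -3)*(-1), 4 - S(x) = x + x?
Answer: 388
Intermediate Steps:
j(G) = -5
S(x) = 4 - 2*x (S(x) = 4 - (x + x) = 4 - 2*x)
L(n, b) = 20 - 10*b (L(n, b) = 5*(4 - 2*b) = 20 - 10*b)
O(V) = -50 (O(V) = (20 - 10*(-3))*(-1) = (20 + 30)*(-1) = 50*(-1) = -50)
S(4)*(O(-11) - 47) = (4 - 2*4)*(-50 - 47) = (4 - 8)*(-97) = -4*(-97) = 388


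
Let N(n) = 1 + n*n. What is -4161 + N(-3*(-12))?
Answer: -2864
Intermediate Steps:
N(n) = 1 + n²
-4161 + N(-3*(-12)) = -4161 + (1 + (-3*(-12))²) = -4161 + (1 + 36²) = -4161 + (1 + 1296) = -4161 + 1297 = -2864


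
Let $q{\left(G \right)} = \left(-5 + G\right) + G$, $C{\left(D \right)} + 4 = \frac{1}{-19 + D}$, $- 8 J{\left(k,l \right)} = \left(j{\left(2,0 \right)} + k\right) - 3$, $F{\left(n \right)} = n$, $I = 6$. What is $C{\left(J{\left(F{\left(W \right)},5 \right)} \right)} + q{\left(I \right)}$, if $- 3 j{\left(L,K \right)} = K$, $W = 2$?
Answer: $\frac{445}{151} \approx 2.947$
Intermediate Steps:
$j{\left(L,K \right)} = - \frac{K}{3}$
$J{\left(k,l \right)} = \frac{3}{8} - \frac{k}{8}$ ($J{\left(k,l \right)} = - \frac{\left(\left(- \frac{1}{3}\right) 0 + k\right) - 3}{8} = - \frac{\left(0 + k\right) - 3}{8} = - \frac{k - 3}{8} = - \frac{-3 + k}{8} = \frac{3}{8} - \frac{k}{8}$)
$C{\left(D \right)} = -4 + \frac{1}{-19 + D}$
$q{\left(G \right)} = -5 + 2 G$
$C{\left(J{\left(F{\left(W \right)},5 \right)} \right)} + q{\left(I \right)} = \frac{77 - 4 \left(\frac{3}{8} - \frac{1}{4}\right)}{-19 + \left(\frac{3}{8} - \frac{1}{4}\right)} + \left(-5 + 2 \cdot 6\right) = \frac{77 - 4 \left(\frac{3}{8} - \frac{1}{4}\right)}{-19 + \left(\frac{3}{8} - \frac{1}{4}\right)} + \left(-5 + 12\right) = \frac{77 - \frac{1}{2}}{-19 + \frac{1}{8}} + 7 = \frac{77 - \frac{1}{2}}{- \frac{151}{8}} + 7 = \left(- \frac{8}{151}\right) \frac{153}{2} + 7 = - \frac{612}{151} + 7 = \frac{445}{151}$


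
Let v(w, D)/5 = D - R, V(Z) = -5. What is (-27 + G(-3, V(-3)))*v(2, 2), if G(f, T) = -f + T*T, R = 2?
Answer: 0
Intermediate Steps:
G(f, T) = T² - f (G(f, T) = -f + T² = T² - f)
v(w, D) = -10 + 5*D (v(w, D) = 5*(D - 1*2) = 5*(D - 2) = 5*(-2 + D) = -10 + 5*D)
(-27 + G(-3, V(-3)))*v(2, 2) = (-27 + ((-5)² - 1*(-3)))*(-10 + 5*2) = (-27 + (25 + 3))*(-10 + 10) = (-27 + 28)*0 = 1*0 = 0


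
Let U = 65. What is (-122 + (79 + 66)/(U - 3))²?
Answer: 55041561/3844 ≈ 14319.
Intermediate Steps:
(-122 + (79 + 66)/(U - 3))² = (-122 + (79 + 66)/(65 - 3))² = (-122 + 145/62)² = (-7419/62)² = 55041561/3844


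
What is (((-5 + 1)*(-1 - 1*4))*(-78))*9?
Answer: -14040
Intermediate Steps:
(((-5 + 1)*(-1 - 1*4))*(-78))*9 = (-4*(-1 - 4)*(-78))*9 = (-4*(-5)*(-78))*9 = (20*(-78))*9 = -1560*9 = -14040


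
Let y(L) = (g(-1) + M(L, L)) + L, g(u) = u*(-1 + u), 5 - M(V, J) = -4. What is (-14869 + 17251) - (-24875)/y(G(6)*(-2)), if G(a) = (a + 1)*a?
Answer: 149011/73 ≈ 2041.2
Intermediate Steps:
G(a) = a*(1 + a) (G(a) = (1 + a)*a = a*(1 + a))
M(V, J) = 9 (M(V, J) = 5 - 1*(-4) = 5 + 4 = 9)
y(L) = 11 + L (y(L) = (-(-1 - 1) + 9) + L = (-1*(-2) + 9) + L = (2 + 9) + L = 11 + L)
(-14869 + 17251) - (-24875)/y(G(6)*(-2)) = (-14869 + 17251) - (-24875)/(11 + (6*(1 + 6))*(-2)) = 2382 - (-24875)/(11 + (6*7)*(-2)) = 2382 - (-24875)/(11 + 42*(-2)) = 2382 - (-24875)/(11 - 84) = 2382 - (-24875)/(-73) = 2382 - (-24875)*(-1)/73 = 2382 - 1*24875/73 = 2382 - 24875/73 = 149011/73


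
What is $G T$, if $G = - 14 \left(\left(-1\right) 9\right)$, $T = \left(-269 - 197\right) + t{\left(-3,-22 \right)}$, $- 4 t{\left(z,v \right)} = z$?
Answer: $- \frac{117243}{2} \approx -58622.0$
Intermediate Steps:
$t{\left(z,v \right)} = - \frac{z}{4}$
$T = - \frac{1861}{4}$ ($T = \left(-269 - 197\right) - - \frac{3}{4} = -466 + \frac{3}{4} = - \frac{1861}{4} \approx -465.25$)
$G = 126$ ($G = \left(-14\right) \left(-9\right) = 126$)
$G T = 126 \left(- \frac{1861}{4}\right) = - \frac{117243}{2}$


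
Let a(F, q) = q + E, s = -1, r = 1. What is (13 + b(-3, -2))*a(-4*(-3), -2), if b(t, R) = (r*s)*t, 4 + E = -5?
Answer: -176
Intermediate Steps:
E = -9 (E = -4 - 5 = -9)
b(t, R) = -t (b(t, R) = (1*(-1))*t = -t)
a(F, q) = -9 + q (a(F, q) = q - 9 = -9 + q)
(13 + b(-3, -2))*a(-4*(-3), -2) = (13 - 1*(-3))*(-9 - 2) = (13 + 3)*(-11) = 16*(-11) = -176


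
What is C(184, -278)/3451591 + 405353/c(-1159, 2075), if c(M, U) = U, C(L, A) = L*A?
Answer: 1399006626223/7162051325 ≈ 195.34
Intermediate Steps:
C(L, A) = A*L
C(184, -278)/3451591 + 405353/c(-1159, 2075) = -278*184/3451591 + 405353/2075 = -51152*1/3451591 + 405353*(1/2075) = -51152/3451591 + 405353/2075 = 1399006626223/7162051325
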